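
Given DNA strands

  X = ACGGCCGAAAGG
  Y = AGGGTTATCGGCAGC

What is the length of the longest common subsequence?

Match A (X #1, Y #7), then C (X #2, Y #9), then G (X #3, Y #10), then G (X #4, Y #11), then C (X #6, Y #12), then A (X #10, Y #13), then G (X #11, Y #14) — 7 bases in the same relative order in both. dp[12][15] = 7 confirms this is the maximum.

7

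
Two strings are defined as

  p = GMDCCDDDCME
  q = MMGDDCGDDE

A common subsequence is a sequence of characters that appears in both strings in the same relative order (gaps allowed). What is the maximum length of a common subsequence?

Pick G at p[1]=q[3] → D at p[3]=q[5] → C at p[4]=q[6] → D at p[7]=q[8] → D at p[8]=q[9] → E at p[11]=q[10]; all 6 characters appear in both, in order. Since dp[11][10] = 6, nothing longer is possible.

6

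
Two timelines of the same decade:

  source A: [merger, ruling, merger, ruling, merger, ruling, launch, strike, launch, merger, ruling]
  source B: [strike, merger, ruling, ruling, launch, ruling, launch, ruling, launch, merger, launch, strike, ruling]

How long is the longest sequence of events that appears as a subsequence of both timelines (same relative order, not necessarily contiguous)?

Taking merger (source A #1, source B #2); then ruling (source A #2, source B #3); then ruling (source A #4, source B #4); then ruling (source A #6, source B #6); then launch (source A #7, source B #7); then launch (source A #9, source B #9); then merger (source A #10, source B #10); then ruling (source A #11, source B #13) gives a common subsequence of length 8. dp[11][13] = 8 confirms this is the maximum.

8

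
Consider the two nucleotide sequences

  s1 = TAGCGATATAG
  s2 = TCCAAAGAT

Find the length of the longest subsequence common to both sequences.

6

Let dp[i][j] be the LCS length of the first i bases of s1 and the first j bases of s2. dp[i][j] = dp[i-1][j-1]+1 when the i-th and j-th bases match, else max(dp[i-1][j], dp[i][j-1]).
    ·  T  C  C  A  A  A  G  A  T
 ·  0  0  0  0  0  0  0  0  0  0
 T  0  1  1  1  1  1  1  1  1  1
 A  0  1  1  1  2  2  2  2  2  2
 G  0  1  1  1  2  2  2  3  3  3
 C  0  1  2  2  2  2  2  3  3  3
 G  0  1  2  2  2  2  2  3  3  3
 A  0  1  2  2  3  3  3  3  4  4
 T  0  1  2  2  3  3  3  3  4  5
 A  0  1  2  2  3  4  4  4  4  5
 T  0  1  2  2  3  4  4  4  4  5
 A  0  1  2  2  3  4  5  5  5  5
 G  0  1  2  2  3  4  5  6  6  6
dp[11][9] = 6. One LCS (by backtracking along matches): TCAAAG.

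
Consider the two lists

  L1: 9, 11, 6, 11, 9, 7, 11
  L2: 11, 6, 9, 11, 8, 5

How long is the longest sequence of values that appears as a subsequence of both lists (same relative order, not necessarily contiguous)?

4

Let dp[i][j] be the LCS length of the first i values of L1 and the first j values of L2. dp[i][j] = dp[i-1][j-1]+1 when the i-th and j-th values match, else max(dp[i-1][j], dp[i][j-1]).
    · 11  6  9 11  8  5
 ·  0  0  0  0  0  0  0
 9  0  0  0  1  1  1  1
11  0  1  1  1  2  2  2
 6  0  1  2  2  2  2  2
11  0  1  2  2  3  3  3
 9  0  1  2  3  3  3  3
 7  0  1  2  3  3  3  3
11  0  1  2  3  4  4  4
dp[7][6] = 4. One LCS (by backtracking along matches): 11, 6, 9, 11.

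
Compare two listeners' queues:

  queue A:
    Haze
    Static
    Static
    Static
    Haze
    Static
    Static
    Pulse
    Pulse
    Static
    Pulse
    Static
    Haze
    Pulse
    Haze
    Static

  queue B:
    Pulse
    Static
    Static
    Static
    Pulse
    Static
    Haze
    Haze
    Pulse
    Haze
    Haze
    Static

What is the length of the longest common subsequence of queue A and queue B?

9

Pick Static [4,2], then Static [6,3], then Static [7,4], then Pulse [9,5], then Static [10,6], then Pulse [11,9], then Haze [13,10], then Haze [15,11], then Static [16,12]; all 9 songs appear in both, in order, and the DP table's final entry dp[16][12] is also 9, so no common subsequence is longer.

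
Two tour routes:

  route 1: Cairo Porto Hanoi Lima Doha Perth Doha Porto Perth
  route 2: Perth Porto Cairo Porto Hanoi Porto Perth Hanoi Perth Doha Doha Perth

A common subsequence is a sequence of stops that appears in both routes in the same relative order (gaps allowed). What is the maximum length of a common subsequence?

Match Cairo [1,3] → Porto [2,6] → Hanoi [3,8] → Doha [5,10] → Doha [7,11] → Perth [9,12] — 6 stops in the same relative order in both, and the DP table's final entry dp[9][12] is also 6, so no common subsequence is longer.

6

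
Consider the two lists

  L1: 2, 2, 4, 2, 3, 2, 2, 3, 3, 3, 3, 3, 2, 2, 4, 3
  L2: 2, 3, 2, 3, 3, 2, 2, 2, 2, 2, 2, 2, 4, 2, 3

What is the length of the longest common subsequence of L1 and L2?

Taking 2 (L1 #1, L2 #6), then 2 (L1 #2, L2 #7), then 2 (L1 #4, L2 #8), then 2 (L1 #6, L2 #9), then 2 (L1 #7, L2 #10), then 2 (L1 #13, L2 #11), then 2 (L1 #14, L2 #12), then 4 (L1 #15, L2 #13), then 3 (L1 #16, L2 #15) gives a common subsequence of length 9, and the DP table's final entry dp[16][15] is also 9, so no common subsequence is longer.

9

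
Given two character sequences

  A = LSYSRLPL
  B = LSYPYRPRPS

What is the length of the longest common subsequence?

Let dp[i][j] be the LCS length of the first i characters of A and the first j characters of B. dp[i][j] = dp[i-1][j-1]+1 when the i-th and j-th characters match, else max(dp[i-1][j], dp[i][j-1]).
    ·  L  S  Y  P  Y  R  P  R  P  S
 ·  0  0  0  0  0  0  0  0  0  0  0
 L  0  1  1  1  1  1  1  1  1  1  1
 S  0  1  2  2  2  2  2  2  2  2  2
 Y  0  1  2  3  3  3  3  3  3  3  3
 S  0  1  2  3  3  3  3  3  3  3  4
 R  0  1  2  3  3  3  4  4  4  4  4
 L  0  1  2  3  3  3  4  4  4  4  4
 P  0  1  2  3  4  4  4  5  5  5  5
 L  0  1  2  3  4  4  4  5  5  5  5
dp[8][10] = 5. One LCS (by backtracking along matches): LSYRP.

5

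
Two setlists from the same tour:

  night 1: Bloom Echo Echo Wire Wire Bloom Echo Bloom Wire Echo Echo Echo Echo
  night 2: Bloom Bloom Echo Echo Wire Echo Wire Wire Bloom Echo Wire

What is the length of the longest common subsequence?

8

Taking Bloom at night 1[1]=night 2[2] → Echo at night 1[2]=night 2[4] → Echo at night 1[3]=night 2[6] → Wire at night 1[4]=night 2[7] → Wire at night 1[5]=night 2[8] → Bloom at night 1[6]=night 2[9] → Echo at night 1[7]=night 2[10] → Wire at night 1[9]=night 2[11] gives a common subsequence of length 8. Since dp[13][11] = 8, nothing longer is possible.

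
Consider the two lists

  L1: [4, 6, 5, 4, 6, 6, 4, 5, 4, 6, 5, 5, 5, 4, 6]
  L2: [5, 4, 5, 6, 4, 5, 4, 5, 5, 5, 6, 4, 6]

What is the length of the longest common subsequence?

11

Pick 4 at L1[1]=L2[2]; then 5 at L1[3]=L2[3]; then 6 at L1[6]=L2[4]; then 4 at L1[7]=L2[5]; then 5 at L1[8]=L2[6]; then 4 at L1[9]=L2[7]; then 5 at L1[11]=L2[8]; then 5 at L1[12]=L2[9]; then 5 at L1[13]=L2[10]; then 4 at L1[14]=L2[12]; then 6 at L1[15]=L2[13]; all 11 values appear in both, in order. Since dp[15][13] = 11, nothing longer is possible.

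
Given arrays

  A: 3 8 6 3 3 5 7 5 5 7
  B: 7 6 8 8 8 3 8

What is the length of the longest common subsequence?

One common subsequence of length 2: 3 at A[1]=B[6]; then 8 at A[2]=B[7]. dp[10][7] = 2 confirms this is the maximum.

2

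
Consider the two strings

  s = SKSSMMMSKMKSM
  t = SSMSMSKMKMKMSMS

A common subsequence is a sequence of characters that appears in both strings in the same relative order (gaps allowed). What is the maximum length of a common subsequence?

10

One common subsequence of length 10: S (s #1, t #1); then S (s #3, t #2); then S (s #4, t #4); then M (s #5, t #5); then M (s #6, t #8); then M (s #7, t #10); then K (s #9, t #11); then M (s #10, t #12); then S (s #12, t #13); then M (s #13, t #14). Since dp[13][15] = 10, nothing longer is possible.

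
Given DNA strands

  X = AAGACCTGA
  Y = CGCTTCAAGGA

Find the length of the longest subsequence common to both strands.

5

Let dp[i][j] be the LCS length of the first i bases of X and the first j bases of Y. dp[i][j] = dp[i-1][j-1]+1 when the i-th and j-th bases match, else max(dp[i-1][j], dp[i][j-1]).
    ·  C  G  C  T  T  C  A  A  G  G  A
 ·  0  0  0  0  0  0  0  0  0  0  0  0
 A  0  0  0  0  0  0  0  1  1  1  1  1
 A  0  0  0  0  0  0  0  1  2  2  2  2
 G  0  0  1  1  1  1  1  1  2  3  3  3
 A  0  0  1  1  1  1  1  2  2  3  3  4
 C  0  1  1  2  2  2  2  2  2  3  3  4
 C  0  1  1  2  2  2  3  3  3  3  3  4
 T  0  1  1  2  3  3  3  3  3  3  3  4
 G  0  1  2  2  3  3  3  3  3  4  4  4
 A  0  1  2  2  3  3  3  4  4  4  4  5
dp[9][11] = 5. One LCS (by backtracking along matches): AAGGA.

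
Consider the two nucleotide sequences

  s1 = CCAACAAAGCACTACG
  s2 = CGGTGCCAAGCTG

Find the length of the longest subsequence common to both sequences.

Match C at s1[1]=s2[1], C at s1[2]=s2[6], C at s1[5]=s2[7], A at s1[7]=s2[8], A at s1[8]=s2[9], G at s1[9]=s2[10], C at s1[12]=s2[11], T at s1[13]=s2[12], G at s1[16]=s2[13] — 9 bases in the same relative order in both, and the DP table's final entry dp[16][13] is also 9, so no common subsequence is longer.

9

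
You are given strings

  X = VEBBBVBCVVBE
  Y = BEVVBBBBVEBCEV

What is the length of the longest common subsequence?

Taking V at X[1]=Y[4]; then B at X[3]=Y[6]; then B at X[4]=Y[7]; then B at X[5]=Y[8]; then V at X[6]=Y[9]; then B at X[7]=Y[11]; then C at X[8]=Y[12]; then V at X[10]=Y[14] gives a common subsequence of length 8. Since dp[12][14] = 8, nothing longer is possible.

8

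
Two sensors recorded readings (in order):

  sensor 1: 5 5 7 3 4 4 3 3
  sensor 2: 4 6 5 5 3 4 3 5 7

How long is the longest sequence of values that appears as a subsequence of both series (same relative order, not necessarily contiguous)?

Taking 5 (sensor 1 #1, sensor 2 #3), 5 (sensor 1 #2, sensor 2 #4), 3 (sensor 1 #4, sensor 2 #5), 4 (sensor 1 #6, sensor 2 #6), 3 (sensor 1 #7, sensor 2 #7) gives a common subsequence of length 5. The LCS DP gives dp[8][9] = 5, so this is optimal.

5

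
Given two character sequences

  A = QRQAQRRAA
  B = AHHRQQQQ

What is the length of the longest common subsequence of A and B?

One common subsequence of length 3: Q at A[1]=B[6], then Q at A[3]=B[7], then Q at A[5]=B[8], and the DP table's final entry dp[9][8] is also 3, so no common subsequence is longer.

3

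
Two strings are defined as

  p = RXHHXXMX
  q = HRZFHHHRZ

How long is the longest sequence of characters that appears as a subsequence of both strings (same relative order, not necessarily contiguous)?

3

Let dp[i][j] be the LCS length of the first i characters of p and the first j characters of q. dp[i][j] = dp[i-1][j-1]+1 when the i-th and j-th characters match, else max(dp[i-1][j], dp[i][j-1]).
    ·  H  R  Z  F  H  H  H  R  Z
 ·  0  0  0  0  0  0  0  0  0  0
 R  0  0  1  1  1  1  1  1  1  1
 X  0  0  1  1  1  1  1  1  1  1
 H  0  1  1  1  1  2  2  2  2  2
 H  0  1  1  1  1  2  3  3  3  3
 X  0  1  1  1  1  2  3  3  3  3
 X  0  1  1  1  1  2  3  3  3  3
 M  0  1  1  1  1  2  3  3  3  3
 X  0  1  1  1  1  2  3  3  3  3
dp[8][9] = 3. One LCS (by backtracking along matches): RHH.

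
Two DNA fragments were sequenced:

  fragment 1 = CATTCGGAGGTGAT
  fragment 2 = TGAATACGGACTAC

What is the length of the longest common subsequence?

8

Taking A [2,4] → T [3,5] → C [5,7] → G [6,8] → G [7,9] → A [8,10] → T [11,12] → A [13,13] gives a common subsequence of length 8. Since dp[14][14] = 8, nothing longer is possible.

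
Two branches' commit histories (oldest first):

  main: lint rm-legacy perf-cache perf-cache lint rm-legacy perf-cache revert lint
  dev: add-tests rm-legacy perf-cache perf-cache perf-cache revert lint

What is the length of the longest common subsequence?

6

Taking rm-legacy (main #2, dev #2) → perf-cache (main #3, dev #3) → perf-cache (main #4, dev #4) → perf-cache (main #7, dev #5) → revert (main #8, dev #6) → lint (main #9, dev #7) gives a common subsequence of length 6, and the DP table's final entry dp[9][7] is also 6, so no common subsequence is longer.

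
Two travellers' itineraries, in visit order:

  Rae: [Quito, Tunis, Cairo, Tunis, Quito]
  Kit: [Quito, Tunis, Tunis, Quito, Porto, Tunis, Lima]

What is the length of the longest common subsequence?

4

Pick Quito (Rae #1, Kit #1), Tunis (Rae #2, Kit #2), Tunis (Rae #4, Kit #3), Quito (Rae #5, Kit #4); all 4 stops appear in both, in order, and the DP table's final entry dp[5][7] is also 4, so no common subsequence is longer.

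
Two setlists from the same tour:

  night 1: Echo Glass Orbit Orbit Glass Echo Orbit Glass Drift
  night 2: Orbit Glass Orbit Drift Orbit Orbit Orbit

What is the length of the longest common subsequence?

4

One common subsequence of length 4: Glass (night 1 #2, night 2 #2) → Orbit (night 1 #3, night 2 #5) → Orbit (night 1 #4, night 2 #6) → Orbit (night 1 #7, night 2 #7). Since dp[9][7] = 4, nothing longer is possible.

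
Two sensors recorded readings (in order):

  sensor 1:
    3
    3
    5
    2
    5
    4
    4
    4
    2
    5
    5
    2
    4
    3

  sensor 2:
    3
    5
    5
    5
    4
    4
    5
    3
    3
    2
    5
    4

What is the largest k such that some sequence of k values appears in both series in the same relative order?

Taking 3 (sensor 1 #1, sensor 2 #1); then 5 (sensor 1 #3, sensor 2 #3); then 5 (sensor 1 #5, sensor 2 #4); then 4 (sensor 1 #6, sensor 2 #5); then 4 (sensor 1 #7, sensor 2 #6); then 2 (sensor 1 #9, sensor 2 #10); then 5 (sensor 1 #11, sensor 2 #11); then 4 (sensor 1 #13, sensor 2 #12) gives a common subsequence of length 8. The LCS DP gives dp[14][12] = 8, so this is optimal.

8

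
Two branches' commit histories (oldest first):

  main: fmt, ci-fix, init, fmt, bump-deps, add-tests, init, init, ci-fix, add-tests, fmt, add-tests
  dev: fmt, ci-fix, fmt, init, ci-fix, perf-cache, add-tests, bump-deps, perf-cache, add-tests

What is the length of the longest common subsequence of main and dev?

Taking fmt at main[1]=dev[1], then ci-fix at main[2]=dev[2], then fmt at main[4]=dev[3], then init at main[8]=dev[4], then ci-fix at main[9]=dev[5], then add-tests at main[10]=dev[7], then add-tests at main[12]=dev[10] gives a common subsequence of length 7. The LCS DP gives dp[12][10] = 7, so this is optimal.

7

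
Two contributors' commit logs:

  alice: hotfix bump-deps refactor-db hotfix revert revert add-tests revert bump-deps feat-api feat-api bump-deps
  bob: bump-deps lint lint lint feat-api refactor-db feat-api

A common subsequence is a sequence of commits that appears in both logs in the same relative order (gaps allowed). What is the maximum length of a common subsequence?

3

Pick bump-deps [2,1], then refactor-db [3,6], then feat-api [11,7]; all 3 commits appear in both, in order. dp[12][7] = 3 confirms this is the maximum.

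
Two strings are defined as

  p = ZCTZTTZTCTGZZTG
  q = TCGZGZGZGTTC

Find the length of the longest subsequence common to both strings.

6

Match C (p #2, q #2) → Z (p #4, q #4) → Z (p #7, q #6) → G (p #11, q #7) → Z (p #12, q #8) → T (p #14, q #11) — 6 characters in the same relative order in both. dp[15][12] = 6 confirms this is the maximum.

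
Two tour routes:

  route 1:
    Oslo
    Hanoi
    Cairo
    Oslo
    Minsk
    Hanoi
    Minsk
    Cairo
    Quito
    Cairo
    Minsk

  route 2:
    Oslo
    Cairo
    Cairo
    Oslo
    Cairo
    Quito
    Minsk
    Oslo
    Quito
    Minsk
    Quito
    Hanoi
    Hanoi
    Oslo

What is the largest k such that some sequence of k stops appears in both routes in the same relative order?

Pick Oslo [1,1]; then Cairo [3,3]; then Oslo [4,4]; then Minsk [5,7]; then Minsk [7,10]; then Quito [9,11]; all 6 stops appear in both, in order, and the DP table's final entry dp[11][14] is also 6, so no common subsequence is longer.

6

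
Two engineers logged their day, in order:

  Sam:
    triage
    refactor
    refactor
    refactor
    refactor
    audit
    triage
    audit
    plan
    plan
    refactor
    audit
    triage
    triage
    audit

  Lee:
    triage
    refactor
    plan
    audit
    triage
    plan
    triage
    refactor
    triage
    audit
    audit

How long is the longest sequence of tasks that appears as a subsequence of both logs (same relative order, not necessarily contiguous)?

Pick triage (Sam #1, Lee #1) → refactor (Sam #2, Lee #2) → audit (Sam #6, Lee #4) → triage (Sam #7, Lee #5) → plan (Sam #9, Lee #6) → refactor (Sam #11, Lee #8) → audit (Sam #12, Lee #10) → audit (Sam #15, Lee #11); all 8 tasks appear in both, in order, and the DP table's final entry dp[15][11] is also 8, so no common subsequence is longer.

8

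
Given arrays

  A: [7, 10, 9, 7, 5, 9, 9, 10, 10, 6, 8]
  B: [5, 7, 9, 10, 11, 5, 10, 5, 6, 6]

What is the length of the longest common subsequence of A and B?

Let dp[i][j] be the LCS length of the first i values of A and the first j values of B. dp[i][j] = dp[i-1][j-1]+1 when the i-th and j-th values match, else max(dp[i-1][j], dp[i][j-1]).
    ·  5  7  9 10 11  5 10  5  6  6
 ·  0  0  0  0  0  0  0  0  0  0  0
 7  0  0  1  1  1  1  1  1  1  1  1
10  0  0  1  1  2  2  2  2  2  2  2
 9  0  0  1  2  2  2  2  2  2  2  2
 7  0  0  1  2  2  2  2  2  2  2  2
 5  0  1  1  2  2  2  3  3  3  3  3
 9  0  1  1  2  2  2  3  3  3  3  3
 9  0  1  1  2  2  2  3  3  3  3  3
10  0  1  1  2  3  3  3  4  4  4  4
10  0  1  1  2  3  3  3  4  4  4  4
 6  0  1  1  2  3  3  3  4  4  5  5
 8  0  1  1  2  3  3  3  4  4  5  5
dp[11][10] = 5. One LCS (by backtracking along matches): 7, 10, 5, 10, 6.

5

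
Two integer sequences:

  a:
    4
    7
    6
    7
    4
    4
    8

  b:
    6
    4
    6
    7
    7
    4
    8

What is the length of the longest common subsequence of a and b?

Let dp[i][j] be the LCS length of the first i values of a and the first j values of b. dp[i][j] = dp[i-1][j-1]+1 when the i-th and j-th values match, else max(dp[i-1][j], dp[i][j-1]).
    ·  6  4  6  7  7  4  8
 ·  0  0  0  0  0  0  0  0
 4  0  0  1  1  1  1  1  1
 7  0  0  1  1  2  2  2  2
 6  0  1  1  2  2  2  2  2
 7  0  1  1  2  3  3  3  3
 4  0  1  2  2  3  3  4  4
 4  0  1  2  2  3  3  4  4
 8  0  1  2  2  3  3  4  5
dp[7][7] = 5. One LCS (by backtracking along matches): 4, 7, 7, 4, 8.

5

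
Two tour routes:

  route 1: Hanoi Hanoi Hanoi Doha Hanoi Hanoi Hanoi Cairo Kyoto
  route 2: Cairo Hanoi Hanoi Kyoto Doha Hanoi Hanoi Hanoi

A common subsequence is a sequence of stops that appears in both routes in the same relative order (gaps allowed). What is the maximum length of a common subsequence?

6

Taking Hanoi (route 1 #1, route 2 #2), Hanoi (route 1 #2, route 2 #3), Doha (route 1 #4, route 2 #5), Hanoi (route 1 #5, route 2 #6), Hanoi (route 1 #6, route 2 #7), Hanoi (route 1 #7, route 2 #8) gives a common subsequence of length 6. dp[9][8] = 6 confirms this is the maximum.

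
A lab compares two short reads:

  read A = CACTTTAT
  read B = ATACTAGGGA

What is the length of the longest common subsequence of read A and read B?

Pick A [2,3], then C [3,4], then T [4,5], then A [7,10]; all 4 bases appear in both, in order. Since dp[8][10] = 4, nothing longer is possible.

4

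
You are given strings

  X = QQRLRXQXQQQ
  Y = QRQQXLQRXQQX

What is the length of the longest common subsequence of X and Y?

Pick Q (X #1, Y #3); then Q (X #2, Y #4); then L (X #4, Y #6); then R (X #5, Y #8); then X (X #6, Y #9); then Q (X #7, Y #11); then X (X #8, Y #12); all 7 characters appear in both, in order, and the DP table's final entry dp[11][12] is also 7, so no common subsequence is longer.

7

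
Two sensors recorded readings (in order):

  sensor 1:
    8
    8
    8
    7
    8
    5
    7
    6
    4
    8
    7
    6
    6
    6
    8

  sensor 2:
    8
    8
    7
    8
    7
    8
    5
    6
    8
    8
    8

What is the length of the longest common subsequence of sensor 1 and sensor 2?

One common subsequence of length 9: 8 [1,1]; then 8 [2,2]; then 8 [3,4]; then 7 [4,5]; then 8 [5,6]; then 5 [6,7]; then 6 [8,8]; then 8 [10,10]; then 8 [15,11]. Since dp[15][11] = 9, nothing longer is possible.

9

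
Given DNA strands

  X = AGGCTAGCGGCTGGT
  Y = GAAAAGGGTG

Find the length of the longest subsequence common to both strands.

7

Taking A at X[1]=Y[4], then A at X[6]=Y[5], then G at X[7]=Y[6], then G at X[9]=Y[7], then G at X[10]=Y[8], then T at X[12]=Y[9], then G at X[14]=Y[10] gives a common subsequence of length 7. dp[15][10] = 7 confirms this is the maximum.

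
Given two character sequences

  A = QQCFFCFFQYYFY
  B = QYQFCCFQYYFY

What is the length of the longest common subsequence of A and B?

10

Pick Q [1,1], Q [2,3], C [3,5], C [6,6], F [8,7], Q [9,8], Y [10,9], Y [11,10], F [12,11], Y [13,12]; all 10 characters appear in both, in order. Since dp[13][12] = 10, nothing longer is possible.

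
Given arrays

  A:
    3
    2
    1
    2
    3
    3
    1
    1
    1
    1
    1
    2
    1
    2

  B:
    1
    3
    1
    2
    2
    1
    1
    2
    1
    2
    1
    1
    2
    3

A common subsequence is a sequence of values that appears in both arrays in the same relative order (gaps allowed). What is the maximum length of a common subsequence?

9

Pick 3 (A #1, B #2); then 2 (A #2, B #4); then 2 (A #4, B #5); then 1 (A #7, B #6); then 1 (A #8, B #7); then 1 (A #9, B #9); then 1 (A #10, B #11); then 1 (A #11, B #12); then 2 (A #12, B #13); all 9 values appear in both, in order. Since dp[14][14] = 9, nothing longer is possible.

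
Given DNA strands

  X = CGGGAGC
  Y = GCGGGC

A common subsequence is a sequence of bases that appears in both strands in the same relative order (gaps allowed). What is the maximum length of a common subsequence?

Let dp[i][j] be the LCS length of the first i bases of X and the first j bases of Y. dp[i][j] = dp[i-1][j-1]+1 when the i-th and j-th bases match, else max(dp[i-1][j], dp[i][j-1]).
    ·  G  C  G  G  G  C
 ·  0  0  0  0  0  0  0
 C  0  0  1  1  1  1  1
 G  0  1  1  2  2  2  2
 G  0  1  1  2  3  3  3
 G  0  1  1  2  3  4  4
 A  0  1  1  2  3  4  4
 G  0  1  1  2  3  4  4
 C  0  1  2  2  3  4  5
dp[7][6] = 5. One LCS (by backtracking along matches): CGGGC.

5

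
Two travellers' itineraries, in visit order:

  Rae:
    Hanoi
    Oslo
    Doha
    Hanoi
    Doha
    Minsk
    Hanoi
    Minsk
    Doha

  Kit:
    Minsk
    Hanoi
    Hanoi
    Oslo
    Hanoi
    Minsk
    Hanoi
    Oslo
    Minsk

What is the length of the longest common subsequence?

Pick Hanoi at Rae[1]=Kit[3] → Oslo at Rae[2]=Kit[4] → Hanoi at Rae[4]=Kit[5] → Minsk at Rae[6]=Kit[6] → Hanoi at Rae[7]=Kit[7] → Minsk at Rae[8]=Kit[9]; all 6 stops appear in both, in order, and the DP table's final entry dp[9][9] is also 6, so no common subsequence is longer.

6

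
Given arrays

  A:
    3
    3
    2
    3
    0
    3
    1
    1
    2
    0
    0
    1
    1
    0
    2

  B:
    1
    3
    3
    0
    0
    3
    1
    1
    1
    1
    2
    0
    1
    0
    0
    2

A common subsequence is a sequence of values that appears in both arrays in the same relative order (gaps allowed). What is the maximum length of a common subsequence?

11

Taking 3 at A[1]=B[2], then 3 at A[2]=B[3], then 0 at A[5]=B[5], then 3 at A[6]=B[6], then 1 at A[7]=B[9], then 1 at A[8]=B[10], then 2 at A[9]=B[11], then 0 at A[10]=B[12], then 0 at A[11]=B[14], then 0 at A[14]=B[15], then 2 at A[15]=B[16] gives a common subsequence of length 11. The LCS DP gives dp[15][16] = 11, so this is optimal.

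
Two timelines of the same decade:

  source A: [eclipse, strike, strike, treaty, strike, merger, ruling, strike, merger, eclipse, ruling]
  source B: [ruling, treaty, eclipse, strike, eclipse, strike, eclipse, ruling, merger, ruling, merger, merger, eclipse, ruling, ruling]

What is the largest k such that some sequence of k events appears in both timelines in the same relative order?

8

Pick eclipse [1,3], then strike [2,4], then strike [3,6], then merger [6,9], then ruling [7,10], then merger [9,12], then eclipse [10,13], then ruling [11,15]; all 8 events appear in both, in order. The LCS DP gives dp[11][15] = 8, so this is optimal.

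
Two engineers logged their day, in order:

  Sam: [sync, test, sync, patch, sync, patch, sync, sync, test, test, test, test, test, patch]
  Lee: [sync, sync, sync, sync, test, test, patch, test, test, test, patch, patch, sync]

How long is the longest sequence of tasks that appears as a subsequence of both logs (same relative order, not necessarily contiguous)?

10

Match sync at Sam[3]=Lee[1] → sync at Sam[5]=Lee[2] → sync at Sam[7]=Lee[3] → sync at Sam[8]=Lee[4] → test at Sam[9]=Lee[5] → test at Sam[10]=Lee[6] → test at Sam[11]=Lee[8] → test at Sam[12]=Lee[9] → test at Sam[13]=Lee[10] → patch at Sam[14]=Lee[12] — 10 tasks in the same relative order in both, and the DP table's final entry dp[14][13] is also 10, so no common subsequence is longer.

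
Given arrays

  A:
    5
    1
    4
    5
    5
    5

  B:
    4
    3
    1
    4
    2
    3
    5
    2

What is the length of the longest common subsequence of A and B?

3

Let dp[i][j] be the LCS length of the first i values of A and the first j values of B. dp[i][j] = dp[i-1][j-1]+1 when the i-th and j-th values match, else max(dp[i-1][j], dp[i][j-1]).
    ·  4  3  1  4  2  3  5  2
 ·  0  0  0  0  0  0  0  0  0
 5  0  0  0  0  0  0  0  1  1
 1  0  0  0  1  1  1  1  1  1
 4  0  1  1  1  2  2  2  2  2
 5  0  1  1  1  2  2  2  3  3
 5  0  1  1  1  2  2  2  3  3
 5  0  1  1  1  2  2  2  3  3
dp[6][8] = 3. One LCS (by backtracking along matches): 1, 4, 5.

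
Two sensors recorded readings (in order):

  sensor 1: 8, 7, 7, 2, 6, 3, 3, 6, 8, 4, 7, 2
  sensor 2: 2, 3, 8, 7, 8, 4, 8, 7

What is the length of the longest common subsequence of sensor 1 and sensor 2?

5

Let dp[i][j] be the LCS length of the first i values of sensor 1 and the first j values of sensor 2. dp[i][j] = dp[i-1][j-1]+1 when the i-th and j-th values match, else max(dp[i-1][j], dp[i][j-1]).
    ·  2  3  8  7  8  4  8  7
 ·  0  0  0  0  0  0  0  0  0
 8  0  0  0  1  1  1  1  1  1
 7  0  0  0  1  2  2  2  2  2
 7  0  0  0  1  2  2  2  2  3
 2  0  1  1  1  2  2  2  2  3
 6  0  1  1  1  2  2  2  2  3
 3  0  1  2  2  2  2  2  2  3
 3  0  1  2  2  2  2  2  2  3
 6  0  1  2  2  2  2  2  2  3
 8  0  1  2  3  3  3  3  3  3
 4  0  1  2  3  3  3  4  4  4
 7  0  1  2  3  4  4  4  4  5
 2  0  1  2  3  4  4  4  4  5
dp[12][8] = 5. One LCS (by backtracking along matches): 8, 7, 8, 4, 7.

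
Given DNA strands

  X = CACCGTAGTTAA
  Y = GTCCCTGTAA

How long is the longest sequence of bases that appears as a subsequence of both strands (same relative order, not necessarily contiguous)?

Let dp[i][j] be the LCS length of the first i bases of X and the first j bases of Y. dp[i][j] = dp[i-1][j-1]+1 when the i-th and j-th bases match, else max(dp[i-1][j], dp[i][j-1]).
    ·  G  T  C  C  C  T  G  T  A  A
 ·  0  0  0  0  0  0  0  0  0  0  0
 C  0  0  0  1  1  1  1  1  1  1  1
 A  0  0  0  1  1  1  1  1  1  2  2
 C  0  0  0  1  2  2  2  2  2  2  2
 C  0  0  0  1  2  3  3  3  3  3  3
 G  0  1  1  1  2  3  3  4  4  4  4
 T  0  1  2  2  2  3  4  4  5  5  5
 A  0  1  2  2  2  3  4  4  5  6  6
 G  0  1  2  2  2  3  4  5  5  6  6
 T  0  1  2  2  2  3  4  5  6  6  6
 T  0  1  2  2  2  3  4  5  6  6  6
 A  0  1  2  2  2  3  4  5  6  7  7
 A  0  1  2  2  2  3  4  5  6  7  8
dp[12][10] = 8. One LCS (by backtracking along matches): CCCTGTAA.

8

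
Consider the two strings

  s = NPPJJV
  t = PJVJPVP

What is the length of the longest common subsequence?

Taking P at s[3]=t[1], J at s[4]=t[2], J at s[5]=t[4], V at s[6]=t[6] gives a common subsequence of length 4. Since dp[6][7] = 4, nothing longer is possible.

4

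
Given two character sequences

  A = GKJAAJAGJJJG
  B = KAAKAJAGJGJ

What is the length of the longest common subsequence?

Match K [2,1]; then A [4,3]; then A [5,5]; then J [6,6]; then A [7,7]; then G [8,8]; then J [9,9]; then J [11,11] — 8 characters in the same relative order in both. Since dp[12][11] = 8, nothing longer is possible.

8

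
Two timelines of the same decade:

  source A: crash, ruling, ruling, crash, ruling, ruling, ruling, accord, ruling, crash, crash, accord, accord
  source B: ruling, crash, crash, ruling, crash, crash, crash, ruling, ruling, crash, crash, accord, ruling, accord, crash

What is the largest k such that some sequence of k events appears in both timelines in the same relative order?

Match crash (source A #1, source B #3), ruling (source A #2, source B #4), crash (source A #4, source B #7), ruling (source A #7, source B #8), ruling (source A #9, source B #9), crash (source A #10, source B #10), crash (source A #11, source B #11), accord (source A #12, source B #12), accord (source A #13, source B #14) — 9 events in the same relative order in both. dp[13][15] = 9 confirms this is the maximum.

9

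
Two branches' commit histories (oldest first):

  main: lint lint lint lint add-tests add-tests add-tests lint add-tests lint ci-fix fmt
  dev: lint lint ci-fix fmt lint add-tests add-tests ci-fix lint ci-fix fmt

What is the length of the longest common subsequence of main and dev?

Pick lint at main[1]=dev[1] → lint at main[2]=dev[2] → lint at main[4]=dev[5] → add-tests at main[5]=dev[6] → add-tests at main[6]=dev[7] → lint at main[10]=dev[9] → ci-fix at main[11]=dev[10] → fmt at main[12]=dev[11]; all 8 commits appear in both, in order, and the DP table's final entry dp[12][11] is also 8, so no common subsequence is longer.

8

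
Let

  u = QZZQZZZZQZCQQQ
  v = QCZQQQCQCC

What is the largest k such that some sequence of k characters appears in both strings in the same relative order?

Let dp[i][j] be the LCS length of the first i characters of u and the first j characters of v. dp[i][j] = dp[i-1][j-1]+1 when the i-th and j-th characters match, else max(dp[i-1][j], dp[i][j-1]).
    ·  Q  C  Z  Q  Q  Q  C  Q  C  C
 ·  0  0  0  0  0  0  0  0  0  0  0
 Q  0  1  1  1  1  1  1  1  1  1  1
 Z  0  1  1  2  2  2  2  2  2  2  2
 Z  0  1  1  2  2  2  2  2  2  2  2
 Q  0  1  1  2  3  3  3  3  3  3  3
 Z  0  1  1  2  3  3  3  3  3  3  3
 Z  0  1  1  2  3  3  3  3  3  3  3
 Z  0  1  1  2  3  3  3  3  3  3  3
 Z  0  1  1  2  3  3  3  3  3  3  3
 Q  0  1  1  2  3  4  4  4  4  4  4
 Z  0  1  1  2  3  4  4  4  4  4  4
 C  0  1  2  2  3  4  4  5  5  5  5
 Q  0  1  2  2  3  4  5  5  6  6  6
 Q  0  1  2  2  3  4  5  5  6  6  6
 Q  0  1  2  2  3  4  5  5  6  6  6
dp[14][10] = 6. One LCS (by backtracking along matches): QZQQCQ.

6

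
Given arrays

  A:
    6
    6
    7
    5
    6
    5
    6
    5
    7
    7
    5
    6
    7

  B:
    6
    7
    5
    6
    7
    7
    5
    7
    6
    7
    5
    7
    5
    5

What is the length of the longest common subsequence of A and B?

9

Pick 6 at A[2]=B[1] → 7 at A[3]=B[2] → 5 at A[4]=B[3] → 6 at A[5]=B[4] → 5 at A[6]=B[7] → 6 at A[7]=B[9] → 5 at A[8]=B[11] → 7 at A[9]=B[12] → 5 at A[11]=B[14]; all 9 values appear in both, in order, and the DP table's final entry dp[13][14] is also 9, so no common subsequence is longer.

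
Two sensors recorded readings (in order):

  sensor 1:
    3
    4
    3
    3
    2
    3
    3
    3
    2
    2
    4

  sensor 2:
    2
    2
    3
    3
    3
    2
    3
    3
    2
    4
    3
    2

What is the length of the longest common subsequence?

8

One common subsequence of length 8: 3 (sensor 1 #1, sensor 2 #3); then 3 (sensor 1 #3, sensor 2 #4); then 3 (sensor 1 #4, sensor 2 #5); then 2 (sensor 1 #5, sensor 2 #6); then 3 (sensor 1 #6, sensor 2 #7); then 3 (sensor 1 #7, sensor 2 #8); then 3 (sensor 1 #8, sensor 2 #11); then 2 (sensor 1 #10, sensor 2 #12). Since dp[11][12] = 8, nothing longer is possible.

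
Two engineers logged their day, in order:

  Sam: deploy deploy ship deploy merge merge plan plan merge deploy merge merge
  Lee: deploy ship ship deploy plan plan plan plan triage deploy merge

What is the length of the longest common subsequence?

7

Taking deploy (Sam #1, Lee #1), then ship (Sam #3, Lee #3), then deploy (Sam #4, Lee #4), then plan (Sam #7, Lee #7), then plan (Sam #8, Lee #8), then deploy (Sam #10, Lee #10), then merge (Sam #12, Lee #11) gives a common subsequence of length 7. Since dp[12][11] = 7, nothing longer is possible.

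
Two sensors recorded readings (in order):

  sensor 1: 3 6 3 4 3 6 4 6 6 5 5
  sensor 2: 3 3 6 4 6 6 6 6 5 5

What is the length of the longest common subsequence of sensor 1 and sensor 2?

Match 3 at sensor 1[1]=sensor 2[2]; then 6 at sensor 1[2]=sensor 2[3]; then 4 at sensor 1[4]=sensor 2[4]; then 6 at sensor 1[6]=sensor 2[6]; then 6 at sensor 1[8]=sensor 2[7]; then 6 at sensor 1[9]=sensor 2[8]; then 5 at sensor 1[10]=sensor 2[9]; then 5 at sensor 1[11]=sensor 2[10] — 8 values in the same relative order in both, and the DP table's final entry dp[11][10] is also 8, so no common subsequence is longer.

8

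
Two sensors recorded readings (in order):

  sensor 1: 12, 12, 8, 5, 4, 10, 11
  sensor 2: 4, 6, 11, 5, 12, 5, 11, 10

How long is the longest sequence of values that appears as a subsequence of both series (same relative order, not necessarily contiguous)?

One common subsequence of length 3: 12 (sensor 1 #2, sensor 2 #5); then 5 (sensor 1 #4, sensor 2 #6); then 10 (sensor 1 #6, sensor 2 #8). The LCS DP gives dp[7][8] = 3, so this is optimal.

3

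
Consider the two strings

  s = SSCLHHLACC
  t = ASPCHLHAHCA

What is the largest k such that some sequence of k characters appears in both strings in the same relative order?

6

Let dp[i][j] be the LCS length of the first i characters of s and the first j characters of t. dp[i][j] = dp[i-1][j-1]+1 when the i-th and j-th characters match, else max(dp[i-1][j], dp[i][j-1]).
    ·  A  S  P  C  H  L  H  A  H  C  A
 ·  0  0  0  0  0  0  0  0  0  0  0  0
 S  0  0  1  1  1  1  1  1  1  1  1  1
 S  0  0  1  1  1  1  1  1  1  1  1  1
 C  0  0  1  1  2  2  2  2  2  2  2  2
 L  0  0  1  1  2  2  3  3  3  3  3  3
 H  0  0  1  1  2  3  3  4  4  4  4  4
 H  0  0  1  1  2  3  3  4  4  5  5  5
 L  0  0  1  1  2  3  4  4  4  5  5  5
 A  0  1  1  1  2  3  4  4  5  5  5  6
 C  0  1  1  1  2  3  4  4  5  5  6  6
 C  0  1  1  1  2  3  4  4  5  5  6  6
dp[10][11] = 6. One LCS (by backtracking along matches): SCLHHA.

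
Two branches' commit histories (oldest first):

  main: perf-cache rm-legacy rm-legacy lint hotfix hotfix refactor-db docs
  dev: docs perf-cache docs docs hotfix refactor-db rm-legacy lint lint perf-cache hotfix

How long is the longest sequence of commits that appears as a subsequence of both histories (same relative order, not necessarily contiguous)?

4

Pick perf-cache [1,2]; then rm-legacy [2,7]; then lint [4,9]; then hotfix [6,11]; all 4 commits appear in both, in order. Since dp[8][11] = 4, nothing longer is possible.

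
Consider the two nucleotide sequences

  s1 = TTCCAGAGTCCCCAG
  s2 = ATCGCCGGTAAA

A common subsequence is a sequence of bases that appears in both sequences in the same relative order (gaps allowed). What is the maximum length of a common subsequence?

7

Pick T at s1[1]=s2[2], then C at s1[3]=s2[5], then C at s1[4]=s2[6], then G at s1[6]=s2[7], then G at s1[8]=s2[8], then T at s1[9]=s2[9], then A at s1[14]=s2[12]; all 7 bases appear in both, in order. Since dp[15][12] = 7, nothing longer is possible.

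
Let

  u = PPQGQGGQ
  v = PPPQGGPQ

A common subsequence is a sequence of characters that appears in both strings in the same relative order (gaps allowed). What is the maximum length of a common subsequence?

6

Let dp[i][j] be the LCS length of the first i characters of u and the first j characters of v. dp[i][j] = dp[i-1][j-1]+1 when the i-th and j-th characters match, else max(dp[i-1][j], dp[i][j-1]).
    ·  P  P  P  Q  G  G  P  Q
 ·  0  0  0  0  0  0  0  0  0
 P  0  1  1  1  1  1  1  1  1
 P  0  1  2  2  2  2  2  2  2
 Q  0  1  2  2  3  3  3  3  3
 G  0  1  2  2  3  4  4  4  4
 Q  0  1  2  2  3  4  4  4  5
 G  0  1  2  2  3  4  5  5  5
 G  0  1  2  2  3  4  5  5  5
 Q  0  1  2  2  3  4  5  5  6
dp[8][8] = 6. One LCS (by backtracking along matches): PPQGGQ.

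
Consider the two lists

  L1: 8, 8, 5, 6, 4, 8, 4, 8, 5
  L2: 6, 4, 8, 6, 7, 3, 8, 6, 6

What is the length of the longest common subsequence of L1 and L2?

4

One common subsequence of length 4: 6 at L1[4]=L2[1], then 4 at L1[5]=L2[2], then 8 at L1[6]=L2[3], then 8 at L1[8]=L2[7]. The LCS DP gives dp[9][9] = 4, so this is optimal.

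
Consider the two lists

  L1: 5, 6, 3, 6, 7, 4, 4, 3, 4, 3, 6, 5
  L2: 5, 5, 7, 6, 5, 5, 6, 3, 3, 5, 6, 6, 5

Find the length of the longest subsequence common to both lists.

7

One common subsequence of length 7: 5 at L1[1]=L2[2]; then 6 at L1[2]=L2[4]; then 6 at L1[4]=L2[7]; then 3 at L1[8]=L2[8]; then 3 at L1[10]=L2[9]; then 6 at L1[11]=L2[12]; then 5 at L1[12]=L2[13]. dp[12][13] = 7 confirms this is the maximum.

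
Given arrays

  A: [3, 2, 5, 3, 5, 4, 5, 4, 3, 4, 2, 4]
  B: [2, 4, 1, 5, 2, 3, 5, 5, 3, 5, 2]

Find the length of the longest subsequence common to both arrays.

7

One common subsequence of length 7: 2 at A[2]=B[1], 5 at A[3]=B[4], 3 at A[4]=B[6], 5 at A[5]=B[7], 5 at A[7]=B[8], 3 at A[9]=B[9], 2 at A[11]=B[11]. Since dp[12][11] = 7, nothing longer is possible.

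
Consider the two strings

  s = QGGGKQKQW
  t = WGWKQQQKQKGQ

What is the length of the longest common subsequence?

5

One common subsequence of length 5: Q (s #1, t #7); then K (s #5, t #8); then Q (s #6, t #9); then K (s #7, t #10); then Q (s #8, t #12). Since dp[9][12] = 5, nothing longer is possible.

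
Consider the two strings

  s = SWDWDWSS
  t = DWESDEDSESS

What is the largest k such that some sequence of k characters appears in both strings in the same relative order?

5

One common subsequence of length 5: S (s #1, t #4), then D (s #3, t #5), then D (s #5, t #7), then S (s #7, t #10), then S (s #8, t #11). The LCS DP gives dp[8][11] = 5, so this is optimal.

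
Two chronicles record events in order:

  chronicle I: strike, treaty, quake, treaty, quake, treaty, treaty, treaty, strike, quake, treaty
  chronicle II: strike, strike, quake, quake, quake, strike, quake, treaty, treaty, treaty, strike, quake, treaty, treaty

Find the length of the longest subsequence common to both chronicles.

9

Pick strike at chronicle I[1]=chronicle II[2], quake at chronicle I[3]=chronicle II[5], quake at chronicle I[5]=chronicle II[7], treaty at chronicle I[6]=chronicle II[8], treaty at chronicle I[7]=chronicle II[9], treaty at chronicle I[8]=chronicle II[10], strike at chronicle I[9]=chronicle II[11], quake at chronicle I[10]=chronicle II[12], treaty at chronicle I[11]=chronicle II[14]; all 9 events appear in both, in order, and the DP table's final entry dp[11][14] is also 9, so no common subsequence is longer.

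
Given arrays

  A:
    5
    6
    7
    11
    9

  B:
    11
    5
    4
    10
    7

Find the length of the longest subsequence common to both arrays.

Match 5 (A #1, B #2) → 7 (A #3, B #5) — 2 values in the same relative order in both, and the DP table's final entry dp[5][5] is also 2, so no common subsequence is longer.

2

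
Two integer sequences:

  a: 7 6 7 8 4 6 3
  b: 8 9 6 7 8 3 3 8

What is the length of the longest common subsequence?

Taking 6 [2,3]; then 7 [3,4]; then 8 [4,5]; then 3 [7,7] gives a common subsequence of length 4. Since dp[7][8] = 4, nothing longer is possible.

4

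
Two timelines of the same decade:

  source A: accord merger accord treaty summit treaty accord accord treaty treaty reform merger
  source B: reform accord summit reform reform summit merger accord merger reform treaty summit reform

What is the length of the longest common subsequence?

6

Pick accord [1,2] → merger [2,7] → accord [3,8] → treaty [4,11] → summit [5,12] → reform [11,13]; all 6 events appear in both, in order. Since dp[12][13] = 6, nothing longer is possible.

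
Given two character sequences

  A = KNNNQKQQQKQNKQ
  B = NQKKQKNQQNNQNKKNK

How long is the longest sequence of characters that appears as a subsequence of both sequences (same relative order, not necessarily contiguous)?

Match K (A #1, B #6), N (A #2, B #7), N (A #3, B #10), N (A #4, B #11), Q (A #5, B #12), K (A #6, B #14), K (A #10, B #15), N (A #12, B #16), K (A #13, B #17) — 9 characters in the same relative order in both. dp[14][17] = 9 confirms this is the maximum.

9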